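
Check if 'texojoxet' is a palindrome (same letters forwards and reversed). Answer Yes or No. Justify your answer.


Forward: 'texojoxet'
Reversed: 'texojoxet'
They are identical.

Yes


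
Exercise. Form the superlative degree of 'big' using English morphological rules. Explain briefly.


Apply superlative formation (double final consonant, add -est): 'big' -> 'biggest'.

biggest


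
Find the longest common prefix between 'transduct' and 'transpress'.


Compare from the start: 5 characters match: 'trans'. Mismatch at position 6: 'd' vs 'p'.

trans


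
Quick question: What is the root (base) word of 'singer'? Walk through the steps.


Remove suffix '-er' from 'singer' to get root 'sing'.

sing


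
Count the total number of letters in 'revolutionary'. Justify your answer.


Spell out 'revolutionary' and number each letter: r(1), e(2), v(3), o(4), l(5), u(6), t(7), i(8), o(9), n(10), a(11), r(12), y(13). Total: 13 letters.

13


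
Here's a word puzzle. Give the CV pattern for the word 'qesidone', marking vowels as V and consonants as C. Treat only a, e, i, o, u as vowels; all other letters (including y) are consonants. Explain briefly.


Letter mapping: q = C, e = V, s = C, i = V, d = C, o = V, n = C, e = V.

CVCVCVCV


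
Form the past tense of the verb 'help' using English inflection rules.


Apply rule: Add -ed. 'help' becomes 'helped'.

helped


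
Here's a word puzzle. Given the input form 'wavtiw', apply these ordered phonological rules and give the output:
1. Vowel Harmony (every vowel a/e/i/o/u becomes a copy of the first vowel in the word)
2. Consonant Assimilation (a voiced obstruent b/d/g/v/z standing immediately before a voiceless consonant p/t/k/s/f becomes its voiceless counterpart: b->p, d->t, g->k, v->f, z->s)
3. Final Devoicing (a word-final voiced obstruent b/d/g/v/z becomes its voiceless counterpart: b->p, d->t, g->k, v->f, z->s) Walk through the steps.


Starting form: 'wavtiw'
Rule 1: Vowel Harmony: all vowels become 'a' (matching first vowel). 'wavtiw' -> 'wavtaw'
Rule 2: Consonant Assimilation: voiced obstruent before voiceless consonant becomes voiceless ('vt' -> 'ft'). 'wavtaw' -> 'waftaw'
Rule 3: Final Devoicing: final consonant 'w' is not one of the voiced obstruents b/d/g/v/z. No change.
Final form: 'waftaw'

waftaw


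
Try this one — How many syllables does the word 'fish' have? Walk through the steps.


Break 'fish' into syllables: fish -> fish = 1 syllable

1 syllable


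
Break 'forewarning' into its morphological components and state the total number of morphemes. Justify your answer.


Step 1: Identify prefix: 'fore' (meaning: before/front)
Step 2: Identify root: 'warn'
Step 3: Identify suffix(es): 'ing'
Decomposition: fore- (prefix: before/front) + warn (root) + -ing (suffix: ongoing action)
Total morphemes: 3

3 morphemes (fore- (prefix: before/front) + warn (root) + -ing (suffix: ongoing action))


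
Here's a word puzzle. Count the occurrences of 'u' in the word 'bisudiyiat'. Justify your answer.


Letter 'u' in 'bisudiyiat': found at position(s) 4 = 1 occurrence(s).

1


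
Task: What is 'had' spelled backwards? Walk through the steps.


Reverse 'had' character by character: 'dah'.

dah


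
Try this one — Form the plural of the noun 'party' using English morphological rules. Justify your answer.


Apply rule: Change -y to -ies (consonant + y). 'party' becomes 'parties'.

parties


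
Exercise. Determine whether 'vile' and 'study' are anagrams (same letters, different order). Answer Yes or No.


Sorted letters of 'vile': 'eilv'
Sorted letters of 'study': 'dstuy'
They do not match.

No


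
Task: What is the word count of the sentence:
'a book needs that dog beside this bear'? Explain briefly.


Split into words: a | book | needs | that | dog | beside | this | bear = 8 words.

8


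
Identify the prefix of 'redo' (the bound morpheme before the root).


The word 'redo' = 're' (prefix) + 'do' (root). The prefix is 're'.

re


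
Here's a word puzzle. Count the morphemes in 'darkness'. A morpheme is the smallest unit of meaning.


Decomposition: dark (root) + -ness (suffix) = 2 morpheme(s)

2 morphemes


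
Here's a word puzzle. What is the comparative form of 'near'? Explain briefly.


Apply comparative formation (add -er): 'near' -> 'nearer'.

nearer


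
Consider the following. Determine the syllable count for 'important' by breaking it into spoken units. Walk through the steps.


Break 'important' into syllables: im-por-tant -> im | por | tant = 3 syllables

3 syllables


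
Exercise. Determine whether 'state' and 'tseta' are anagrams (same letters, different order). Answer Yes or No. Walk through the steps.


Sorted letters of 'state': 'aestt'
Sorted letters of 'tseta': 'aestt'
They match.

Yes


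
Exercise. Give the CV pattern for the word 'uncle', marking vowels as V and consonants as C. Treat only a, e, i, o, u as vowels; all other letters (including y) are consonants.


Letter mapping: u = V, n = C, c = C, l = C, e = V.

VCCCV


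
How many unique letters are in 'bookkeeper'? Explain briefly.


Unique letters in 'bookkeeper': {b, e, k, o, p, r} = 6 distinct letters.

6


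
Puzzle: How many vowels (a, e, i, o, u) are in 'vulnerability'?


Vowels in 'vulnerability': u, e, a, i, i = 5 vowels.

5


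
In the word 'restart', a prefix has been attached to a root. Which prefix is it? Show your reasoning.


The word 'restart' = 're' (prefix) + 'start' (root). The prefix is 're'.

re


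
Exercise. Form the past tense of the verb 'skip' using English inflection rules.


Apply rule: Double final consonant and add -ed. 'skip' becomes 'skipped'.

skipped


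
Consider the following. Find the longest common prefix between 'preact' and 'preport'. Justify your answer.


Compare from the start: 3 characters match: 'pre'. Mismatch at position 4: 'a' vs 'p'.

pre


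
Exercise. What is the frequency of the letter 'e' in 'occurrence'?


Letter 'e' in 'occurrence': found at position(s) 7, 10 = 2 occurrence(s).

2


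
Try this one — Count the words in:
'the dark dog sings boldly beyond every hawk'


Split into words: the | dark | dog | sings | boldly | beyond | every | hawk = 8 words.

8


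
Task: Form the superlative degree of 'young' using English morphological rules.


Apply superlative formation (add -est): 'young' -> 'youngest'.

youngest


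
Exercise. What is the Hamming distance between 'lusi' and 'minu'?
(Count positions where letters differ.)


Alignment:
Position 1: 'l' vs 'm' = DIFFER
Position 2: 'u' vs 'i' = DIFFER
Position 3: 's' vs 'n' = DIFFER
Position 4: 'i' vs 'u' = DIFFER
Total differences: 4

4


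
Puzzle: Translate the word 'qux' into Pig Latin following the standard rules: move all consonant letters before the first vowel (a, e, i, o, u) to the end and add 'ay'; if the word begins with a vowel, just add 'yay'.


'qux': move consonant cluster 'q' to end and add 'ay': 'uxqay'.

uxqay


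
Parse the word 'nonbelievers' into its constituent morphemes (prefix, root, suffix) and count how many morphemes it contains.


Step 1: Identify prefix: 'non' (meaning: not)
Step 2: Identify root: 'believe'
Step 3: Identify suffix(es): 'er, s'
Decomposition: non- (prefix: not) + believe (root) + -er (suffix: one who) + -s (plural)
Total morphemes: 4

4 morphemes (non- (prefix: not) + believe (root) + -er (suffix: one who) + -s (plural))


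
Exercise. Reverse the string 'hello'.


Reverse 'hello' character by character: 'olleh'.

olleh


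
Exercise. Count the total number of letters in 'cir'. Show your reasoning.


Spell out 'cir' and number each letter: c(1), i(2), r(3). Total: 3 letters.

3


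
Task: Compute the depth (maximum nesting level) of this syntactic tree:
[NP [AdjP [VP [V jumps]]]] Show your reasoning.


Count bracket nesting levels:
'[' at pos 0: depth = 1
'[' at pos 4: depth = 2
'[' at pos 10: depth = 3
'[' at pos 14: depth = 4
Maximum depth reached: 4

4


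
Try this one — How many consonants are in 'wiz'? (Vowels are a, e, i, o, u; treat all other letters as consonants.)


Consonants in 'wiz': w, z = 2 consonants.

2


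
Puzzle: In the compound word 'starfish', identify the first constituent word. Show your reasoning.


Split 'starfish' into 'star' + 'fish'. The first part is 'star'.

star


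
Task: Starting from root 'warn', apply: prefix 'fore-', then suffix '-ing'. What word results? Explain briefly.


Step 1: Add prefix 'fore-' to 'warn' = 'forewarn'
Step 2: Add suffix '-ing' to 'forewarn' = 'forewarning'

forewarning


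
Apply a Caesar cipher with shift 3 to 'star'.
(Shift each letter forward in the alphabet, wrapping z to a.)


Shift each letter by 3: s -> v, t -> w, a -> d, r -> u. Result: 'vwdu'.

vwdu


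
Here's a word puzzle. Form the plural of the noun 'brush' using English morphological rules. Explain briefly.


Apply rule: Add -es (sibilant/fricative ending). 'brush' becomes 'brushes'.

brushes


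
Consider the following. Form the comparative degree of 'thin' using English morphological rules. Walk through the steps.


Apply comparative formation (double final consonant, add -er): 'thin' -> 'thinner'.

thinner


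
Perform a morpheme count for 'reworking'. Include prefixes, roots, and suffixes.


Decomposition: re- (prefix) + work (root) + -ing (suffix) = 3 morpheme(s)

3 morphemes


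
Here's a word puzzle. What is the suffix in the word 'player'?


The word 'player' = 'play' (root) + '-er' (suffix). The suffix is '-er'.

er


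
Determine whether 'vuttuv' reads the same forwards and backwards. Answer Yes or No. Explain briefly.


Forward: 'vuttuv'
Reversed: 'vuttuv'
They are identical.

Yes


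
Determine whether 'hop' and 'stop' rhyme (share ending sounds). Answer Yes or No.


Rime (stressed vowel + following sounds) of 'hop': -op = /ɒp/
Rime of 'stop': -op = /ɒp/
/ɒp/ and /ɒp/ are the same ending sound, so the words rhyme.

Yes


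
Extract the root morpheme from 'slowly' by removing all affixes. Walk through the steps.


Remove suffix '-ly' from 'slowly' to get root 'slow'.

slow


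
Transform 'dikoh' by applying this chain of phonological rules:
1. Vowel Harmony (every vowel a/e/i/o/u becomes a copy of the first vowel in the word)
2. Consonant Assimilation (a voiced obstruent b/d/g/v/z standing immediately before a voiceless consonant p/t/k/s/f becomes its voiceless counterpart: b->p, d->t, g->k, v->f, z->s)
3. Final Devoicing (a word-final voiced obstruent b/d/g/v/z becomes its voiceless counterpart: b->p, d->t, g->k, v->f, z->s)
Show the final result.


Starting form: 'dikoh'
Rule 1: Vowel Harmony: all vowels become 'i' (matching first vowel). 'dikoh' -> 'dikih'
Rule 2: Consonant Assimilation: no voiced obstruent (b/d/g/v/z) stands immediately before a voiceless consonant (p/t/k/s/f). No change.
Rule 3: Final Devoicing: final consonant 'h' is not one of the voiced obstruents b/d/g/v/z. No change.
Final form: 'dikih'

dikih


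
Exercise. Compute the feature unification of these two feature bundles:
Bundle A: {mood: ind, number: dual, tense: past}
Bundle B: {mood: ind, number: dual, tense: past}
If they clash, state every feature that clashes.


Compare features:
mood: A=ind vs B=ind -> unified: ind
number: A=dual vs B=dual -> unified: dual
tense: A=past vs B=past -> unified: past
No clashes found.

Unified: {mood: ind, number: dual, tense: past}


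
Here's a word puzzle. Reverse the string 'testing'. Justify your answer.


Reverse 'testing' character by character: 'gnitset'.

gnitset


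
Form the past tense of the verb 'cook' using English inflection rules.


Apply rule: Add -ed. 'cook' becomes 'cooked'.

cooked


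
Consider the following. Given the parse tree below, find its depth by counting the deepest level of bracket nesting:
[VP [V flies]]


Count bracket nesting levels:
'[' at pos 0: depth = 1
'[' at pos 4: depth = 2
Maximum depth reached: 2

2


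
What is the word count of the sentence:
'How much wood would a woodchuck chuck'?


Split into words: How | much | wood | would | a | woodchuck | chuck = 7 words.

7


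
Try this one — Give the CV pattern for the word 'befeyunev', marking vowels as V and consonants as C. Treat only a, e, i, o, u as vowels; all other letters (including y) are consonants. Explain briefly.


Letter mapping: b = C, e = V, f = C, e = V, y = C, u = V, n = C, e = V, v = C.

CVCVCVCVC


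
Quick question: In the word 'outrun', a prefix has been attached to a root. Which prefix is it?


The word 'outrun' = 'out' (prefix) + 'run' (root). The prefix is 'out'.

out


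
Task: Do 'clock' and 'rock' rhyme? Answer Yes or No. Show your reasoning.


Rime (stressed vowel + following sounds) of 'clock': -ock = /ɒk/
Rime of 'rock': -ock = /ɒk/
/ɒk/ and /ɒk/ are the same ending sound, so the words rhyme.

Yes


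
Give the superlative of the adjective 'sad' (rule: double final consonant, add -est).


Apply superlative formation (double final consonant, add -est): 'sad' -> 'saddest'.

saddest


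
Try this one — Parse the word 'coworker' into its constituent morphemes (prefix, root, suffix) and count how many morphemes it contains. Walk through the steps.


Step 1: Identify prefix: 'co' (meaning: together)
Step 2: Identify root: 'work'
Step 3: Identify suffix(es): 'er'
Decomposition: co- (prefix: together) + work (root) + -er (suffix: one who)
Total morphemes: 3

3 morphemes (co- (prefix: together) + work (root) + -er (suffix: one who))


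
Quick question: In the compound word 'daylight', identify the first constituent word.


Split 'daylight' into 'day' + 'light'. The first part is 'day'.

day


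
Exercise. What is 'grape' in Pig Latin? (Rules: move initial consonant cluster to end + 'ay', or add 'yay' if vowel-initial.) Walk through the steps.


'grape': move consonant cluster 'gr' to end and add 'ay': 'apegray'.

apegray


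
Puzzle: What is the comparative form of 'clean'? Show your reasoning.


Apply comparative formation (add -er): 'clean' -> 'cleaner'.

cleaner


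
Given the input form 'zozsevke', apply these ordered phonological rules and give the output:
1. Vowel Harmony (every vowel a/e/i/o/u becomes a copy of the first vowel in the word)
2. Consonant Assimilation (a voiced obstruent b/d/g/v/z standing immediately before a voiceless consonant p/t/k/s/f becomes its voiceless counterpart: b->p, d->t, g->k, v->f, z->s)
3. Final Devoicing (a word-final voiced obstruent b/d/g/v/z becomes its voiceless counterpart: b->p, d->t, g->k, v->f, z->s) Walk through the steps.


Starting form: 'zozsevke'
Rule 1: Vowel Harmony: all vowels become 'o' (matching first vowel). 'zozsevke' -> 'zozsovko'
Rule 2: Consonant Assimilation: voiced obstruent before voiceless consonant becomes voiceless ('zs' -> 'ss', 'vk' -> 'fk'). 'zozsovko' -> 'zossofko'
Rule 3: Final Devoicing: the word ends in the vowel 'o', not a consonant. No change.
Final form: 'zossofko'

zossofko


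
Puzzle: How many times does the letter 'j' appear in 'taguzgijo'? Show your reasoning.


Letter 'j' in 'taguzgijo': found at position(s) 8 = 1 occurrence(s).

1


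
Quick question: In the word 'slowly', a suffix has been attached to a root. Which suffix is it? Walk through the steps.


The word 'slowly' = 'slow' (root) + '-ly' (suffix). The suffix is '-ly'.

ly


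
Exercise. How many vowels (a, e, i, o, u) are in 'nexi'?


Vowels in 'nexi': e, i = 2 vowels.

2


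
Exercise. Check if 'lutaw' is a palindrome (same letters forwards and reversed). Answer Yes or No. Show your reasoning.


Forward: 'lutaw'
Reversed: 'watul'
They differ.

No


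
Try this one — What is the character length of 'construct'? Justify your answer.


Spell out 'construct' and number each letter: c(1), o(2), n(3), s(4), t(5), r(6), u(7), c(8), t(9). Total: 9 letters.

9


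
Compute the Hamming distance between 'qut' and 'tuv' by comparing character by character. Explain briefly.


Alignment:
Position 1: 'q' vs 't' = DIFFER
Position 2: 'u' vs 'u' = match
Position 3: 't' vs 'v' = DIFFER
Total differences: 2

2


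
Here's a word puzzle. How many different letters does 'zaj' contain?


Unique letters in 'zaj': {a, j, z} = 3 distinct letters.

3


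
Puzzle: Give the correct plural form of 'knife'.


Apply rule: Change -fe to -ves. 'knife' becomes 'knives'.

knives


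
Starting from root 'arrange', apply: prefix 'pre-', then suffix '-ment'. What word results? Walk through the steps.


Step 1: Add prefix 'pre-' to 'arrange' = 'prearrange'
Step 2: Add suffix '-ment' to 'prearrange' = 'prearrangement'

prearrangement


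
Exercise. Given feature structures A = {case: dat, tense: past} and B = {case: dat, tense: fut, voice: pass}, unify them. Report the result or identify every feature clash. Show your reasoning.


Compare features:
case: A=dat vs B=dat -> unified: dat
tense: A=past vs B=fut -> CLASH
voice: A=_ vs B=pass -> unified: pass
Clash detected on feature 'tense' (past vs fut); unification fails.

CLASH on 'tense' (past vs fut)


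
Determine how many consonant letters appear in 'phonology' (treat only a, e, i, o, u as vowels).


Consonants in 'phonology': p, h, n, l, g, y = 6 consonants.

6


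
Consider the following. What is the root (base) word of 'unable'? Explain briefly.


Remove prefix 'un' from 'unable' to get root 'able'.

able


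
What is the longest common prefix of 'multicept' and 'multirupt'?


Compare from the start: 5 characters match: 'multi'. Mismatch at position 6: 'c' vs 'r'.

multi


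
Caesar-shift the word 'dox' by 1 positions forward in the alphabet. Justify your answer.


Shift each letter by 1: d -> e, o -> p, x -> y. Result: 'epy'.

epy


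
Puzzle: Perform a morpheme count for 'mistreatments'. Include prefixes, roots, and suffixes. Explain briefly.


Decomposition: mis- (prefix) + treat (root) + -ment (suffix) + -s (plural) = 4 morpheme(s)

4 morphemes


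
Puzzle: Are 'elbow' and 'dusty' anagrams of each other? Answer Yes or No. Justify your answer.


Sorted letters of 'elbow': 'below'
Sorted letters of 'dusty': 'dstuy'
They do not match.

No


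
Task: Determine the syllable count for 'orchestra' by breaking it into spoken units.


Break 'orchestra' into syllables: or-ches-tra -> or | ches | tra = 3 syllables

3 syllables


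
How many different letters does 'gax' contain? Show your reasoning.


Unique letters in 'gax': {a, g, x} = 3 distinct letters.

3


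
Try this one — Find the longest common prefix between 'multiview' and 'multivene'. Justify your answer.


Compare from the start: 6 characters match: 'multiv'. Mismatch at position 7: 'i' vs 'e'.

multiv


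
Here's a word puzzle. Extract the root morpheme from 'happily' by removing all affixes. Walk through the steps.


Remove suffix '-ly' from 'happily' to get root 'happy'.

happy


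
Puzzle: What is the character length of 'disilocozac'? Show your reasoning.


Spell out 'disilocozac' and number each letter: d(1), i(2), s(3), i(4), l(5), o(6), c(7), o(8), z(9), a(10), c(11). Total: 11 letters.

11


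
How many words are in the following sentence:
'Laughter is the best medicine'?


Split into words: Laughter | is | the | best | medicine = 5 words.

5


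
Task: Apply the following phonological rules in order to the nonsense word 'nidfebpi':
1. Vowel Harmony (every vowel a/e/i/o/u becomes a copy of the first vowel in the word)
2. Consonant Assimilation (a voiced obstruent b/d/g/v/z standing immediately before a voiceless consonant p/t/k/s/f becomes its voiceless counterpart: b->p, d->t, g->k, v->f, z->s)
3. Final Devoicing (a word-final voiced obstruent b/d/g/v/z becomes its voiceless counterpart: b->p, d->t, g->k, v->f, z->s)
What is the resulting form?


Starting form: 'nidfebpi'
Rule 1: Vowel Harmony: all vowels become 'i' (matching first vowel). 'nidfebpi' -> 'nidfibpi'
Rule 2: Consonant Assimilation: voiced obstruent before voiceless consonant becomes voiceless ('df' -> 'tf', 'bp' -> 'pp'). 'nidfibpi' -> 'nitfippi'
Rule 3: Final Devoicing: the word ends in the vowel 'i', not a consonant. No change.
Final form: 'nitfippi'

nitfippi


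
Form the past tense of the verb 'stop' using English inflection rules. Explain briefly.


Apply rule: Double final consonant and add -ed. 'stop' becomes 'stopped'.

stopped


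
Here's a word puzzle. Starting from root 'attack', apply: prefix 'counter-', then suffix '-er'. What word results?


Step 1: Add prefix 'counter-' to 'attack' = 'counterattack'
Step 2: Add suffix '-er' to 'counterattack' = 'counterattacker'

counterattacker


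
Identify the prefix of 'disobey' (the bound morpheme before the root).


The word 'disobey' = 'dis' (prefix) + 'obey' (root). The prefix is 'dis'.

dis


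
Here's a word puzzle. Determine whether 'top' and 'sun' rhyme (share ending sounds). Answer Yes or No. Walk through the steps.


Rime (stressed vowel + following sounds) of 'top': -op = /ɒp/
Rime of 'sun': -un = /ʌn/
/ɒp/ and /ʌn/ are different ending sounds, so the words do not rhyme.

No


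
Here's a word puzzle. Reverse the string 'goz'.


Reverse 'goz' character by character: 'zog'.

zog


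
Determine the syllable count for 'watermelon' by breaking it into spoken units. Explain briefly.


Break 'watermelon' into syllables: wa-ter-mel-on -> wa | ter | mel | on = 4 syllables

4 syllables


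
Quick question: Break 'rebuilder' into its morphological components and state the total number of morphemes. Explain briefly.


Step 1: Identify prefix: 're' (meaning: again)
Step 2: Identify root: 'build'
Step 3: Identify suffix(es): 'er'
Decomposition: re- (prefix: again) + build (root) + -er (suffix: one who)
Total morphemes: 3

3 morphemes (re- (prefix: again) + build (root) + -er (suffix: one who))


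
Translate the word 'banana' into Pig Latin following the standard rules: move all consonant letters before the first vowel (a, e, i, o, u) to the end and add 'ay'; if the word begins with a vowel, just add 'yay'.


'banana': move consonant cluster 'b' to end and add 'ay': 'ananabay'.

ananabay


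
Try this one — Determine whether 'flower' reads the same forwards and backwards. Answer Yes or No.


Forward: 'flower'
Reversed: 'rewolf'
They differ.

No


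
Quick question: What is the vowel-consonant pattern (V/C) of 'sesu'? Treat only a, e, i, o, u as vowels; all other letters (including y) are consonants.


Letter mapping: s = C, e = V, s = C, u = V.

CVCV


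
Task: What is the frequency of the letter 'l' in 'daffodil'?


Letter 'l' in 'daffodil': found at position(s) 8 = 1 occurrence(s).

1


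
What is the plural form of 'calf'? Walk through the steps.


Apply rule: Change -f to -ves. 'calf' becomes 'calves'.

calves


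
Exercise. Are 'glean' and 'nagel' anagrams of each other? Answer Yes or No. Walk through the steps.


Sorted letters of 'glean': 'aegln'
Sorted letters of 'nagel': 'aegln'
They match.

Yes


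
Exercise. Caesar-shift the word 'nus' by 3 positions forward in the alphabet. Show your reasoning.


Shift each letter by 3: n -> q, u -> x, s -> v. Result: 'qxv'.

qxv


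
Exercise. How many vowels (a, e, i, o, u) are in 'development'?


Vowels in 'development': e, e, o, e = 4 vowels.

4


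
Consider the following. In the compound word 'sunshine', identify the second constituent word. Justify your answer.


Split 'sunshine' into 'sun' + 'shine'. The second part is 'shine'.

shine


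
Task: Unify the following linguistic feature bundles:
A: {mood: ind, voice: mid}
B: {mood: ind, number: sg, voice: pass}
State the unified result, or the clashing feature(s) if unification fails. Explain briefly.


Compare features:
mood: A=ind vs B=ind -> unified: ind
number: A=_ vs B=sg -> unified: sg
voice: A=mid vs B=pass -> CLASH
Clash detected on feature 'voice' (mid vs pass); unification fails.

CLASH on 'voice' (mid vs pass)


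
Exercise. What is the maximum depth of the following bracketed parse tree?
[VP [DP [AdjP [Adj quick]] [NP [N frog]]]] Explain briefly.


Count bracket nesting levels:
'[' at pos 0: depth = 1
'[' at pos 4: depth = 2
'[' at pos 8: depth = 3
'[' at pos 14: depth = 4
'[' at pos 27: depth = 3
'[' at pos 31: depth = 4
Maximum depth reached: 4

4


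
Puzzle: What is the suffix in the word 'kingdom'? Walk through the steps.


The word 'kingdom' = 'king' (root) + '-dom' (suffix). The suffix is '-dom'.

dom


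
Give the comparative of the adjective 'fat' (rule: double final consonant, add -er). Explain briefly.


Apply comparative formation (double final consonant, add -er): 'fat' -> 'fatter'.

fatter


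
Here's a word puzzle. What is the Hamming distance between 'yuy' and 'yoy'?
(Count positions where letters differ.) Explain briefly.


Alignment:
Position 1: 'y' vs 'y' = match
Position 2: 'u' vs 'o' = DIFFER
Position 3: 'y' vs 'y' = match
Total differences: 1

1


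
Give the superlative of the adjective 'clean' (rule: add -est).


Apply superlative formation (add -est): 'clean' -> 'cleanest'.

cleanest


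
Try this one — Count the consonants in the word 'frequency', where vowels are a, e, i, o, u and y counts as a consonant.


Consonants in 'frequency': f, r, q, n, c, y = 6 consonants.

6


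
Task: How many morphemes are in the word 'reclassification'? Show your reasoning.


Decomposition: re- (prefix) + class (root) + -ify (suffix) + -ation (suffix) = 4 morpheme(s)

4 morphemes


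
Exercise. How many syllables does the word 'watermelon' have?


Break 'watermelon' into syllables: wa-ter-mel-on -> wa | ter | mel | on = 4 syllables

4 syllables


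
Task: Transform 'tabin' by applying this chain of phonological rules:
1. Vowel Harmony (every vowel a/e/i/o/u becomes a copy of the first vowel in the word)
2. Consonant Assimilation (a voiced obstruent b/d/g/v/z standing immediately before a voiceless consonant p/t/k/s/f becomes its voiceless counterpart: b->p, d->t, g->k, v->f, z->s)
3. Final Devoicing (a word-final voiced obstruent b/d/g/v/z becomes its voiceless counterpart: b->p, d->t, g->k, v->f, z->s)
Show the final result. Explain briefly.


Starting form: 'tabin'
Rule 1: Vowel Harmony: all vowels become 'a' (matching first vowel). 'tabin' -> 'taban'
Rule 2: Consonant Assimilation: no voiced obstruent (b/d/g/v/z) stands immediately before a voiceless consonant (p/t/k/s/f). No change.
Rule 3: Final Devoicing: final consonant 'n' is not one of the voiced obstruents b/d/g/v/z. No change.
Final form: 'taban'

taban


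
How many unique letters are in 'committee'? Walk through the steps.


Unique letters in 'committee': {c, e, i, m, o, t} = 6 distinct letters.

6


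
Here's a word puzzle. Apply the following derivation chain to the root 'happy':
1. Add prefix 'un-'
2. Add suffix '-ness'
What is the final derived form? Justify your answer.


Step 1: Add prefix 'un-' to 'happy' = 'unhappy'
Step 2: Add suffix '-ness' to 'unhappy' = 'unhappiness'

unhappiness


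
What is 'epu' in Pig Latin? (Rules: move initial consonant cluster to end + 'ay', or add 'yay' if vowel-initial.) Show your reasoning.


'epu' starts with a vowel, so add 'yay': 'epuyay'.

epuyay


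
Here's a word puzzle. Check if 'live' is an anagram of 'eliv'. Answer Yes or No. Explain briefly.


Sorted letters of 'live': 'eilv'
Sorted letters of 'eliv': 'eilv'
They match.

Yes


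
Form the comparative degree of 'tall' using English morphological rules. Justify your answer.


Apply comparative formation (add -er): 'tall' -> 'taller'.

taller


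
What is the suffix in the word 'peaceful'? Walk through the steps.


The word 'peaceful' = 'peace' (root) + '-ful' (suffix). The suffix is '-ful'.

ful


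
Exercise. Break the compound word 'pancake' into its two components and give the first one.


Split 'pancake' into 'pan' + 'cake'. The first part is 'pan'.

pan


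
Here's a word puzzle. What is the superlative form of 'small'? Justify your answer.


Apply superlative formation (add -est): 'small' -> 'smallest'.

smallest


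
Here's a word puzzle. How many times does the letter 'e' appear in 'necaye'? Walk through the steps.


Letter 'e' in 'necaye': found at position(s) 2, 6 = 2 occurrence(s).

2


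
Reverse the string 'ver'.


Reverse 'ver' character by character: 'rev'.

rev


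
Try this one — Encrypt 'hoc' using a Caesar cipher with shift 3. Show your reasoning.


Shift each letter by 3: h -> k, o -> r, c -> f. Result: 'krf'.

krf


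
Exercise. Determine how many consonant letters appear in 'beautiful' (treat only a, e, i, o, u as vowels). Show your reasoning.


Consonants in 'beautiful': b, t, f, l = 4 consonants.

4


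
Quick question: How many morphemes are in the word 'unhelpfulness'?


Decomposition: un- (prefix) + help (root) + -ful (suffix) + -ness (suffix) = 4 morpheme(s)

4 morphemes


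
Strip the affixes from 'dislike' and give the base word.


Remove prefix 'dis' from 'dislike' to get root 'like'.

like


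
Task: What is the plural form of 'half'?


Apply rule: Change -f to -ves. 'half' becomes 'halves'.

halves


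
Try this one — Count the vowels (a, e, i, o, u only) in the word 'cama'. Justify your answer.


Vowels in 'cama': a, a = 2 vowels.

2


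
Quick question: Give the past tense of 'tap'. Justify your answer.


Apply rule: Double final consonant and add -ed. 'tap' becomes 'tapped'.

tapped


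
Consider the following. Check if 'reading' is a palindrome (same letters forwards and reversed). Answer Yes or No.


Forward: 'reading'
Reversed: 'gnidaer'
They differ.

No


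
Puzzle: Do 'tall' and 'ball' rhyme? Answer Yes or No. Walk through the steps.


Rime (stressed vowel + following sounds) of 'tall': -all = /ɔːl/
Rime of 'ball': -all = /ɔːl/
/ɔːl/ and /ɔːl/ are the same ending sound, so the words rhyme.

Yes


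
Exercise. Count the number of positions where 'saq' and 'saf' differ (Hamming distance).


Alignment:
Position 1: 's' vs 's' = match
Position 2: 'a' vs 'a' = match
Position 3: 'q' vs 'f' = DIFFER
Total differences: 1

1


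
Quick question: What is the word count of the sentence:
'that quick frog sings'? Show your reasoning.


Split into words: that | quick | frog | sings = 4 words.

4


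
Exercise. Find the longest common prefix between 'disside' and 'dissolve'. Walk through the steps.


Compare from the start: 4 characters match: 'diss'. Mismatch at position 5: 'i' vs 'o'.

diss


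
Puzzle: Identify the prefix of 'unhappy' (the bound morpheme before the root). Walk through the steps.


The word 'unhappy' = 'un' (prefix) + 'happy' (root). The prefix is 'un'.

un


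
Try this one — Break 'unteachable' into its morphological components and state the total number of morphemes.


Step 1: Identify prefix: 'un' (meaning: not/reverse)
Step 2: Identify root: 'teach'
Step 3: Identify suffix(es): 'able'
Decomposition: un- (prefix: not/reverse) + teach (root) + -able (suffix: capable of)
Total morphemes: 3

3 morphemes (un- (prefix: not/reverse) + teach (root) + -able (suffix: capable of))


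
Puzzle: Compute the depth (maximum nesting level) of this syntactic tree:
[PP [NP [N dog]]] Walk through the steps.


Count bracket nesting levels:
'[' at pos 0: depth = 1
'[' at pos 4: depth = 2
'[' at pos 8: depth = 3
Maximum depth reached: 3

3


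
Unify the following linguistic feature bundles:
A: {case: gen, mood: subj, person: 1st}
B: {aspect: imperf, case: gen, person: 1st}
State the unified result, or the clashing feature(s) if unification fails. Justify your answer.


Compare features:
aspect: A=_ vs B=imperf -> unified: imperf
case: A=gen vs B=gen -> unified: gen
mood: A=subj vs B=_ -> unified: subj
person: A=1st vs B=1st -> unified: 1st
No clashes found.

Unified: {aspect: imperf, case: gen, mood: subj, person: 1st}


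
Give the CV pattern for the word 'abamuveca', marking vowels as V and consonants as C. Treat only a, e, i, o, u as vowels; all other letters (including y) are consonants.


Letter mapping: a = V, b = C, a = V, m = C, u = V, v = C, e = V, c = C, a = V.

VCVCVCVCV


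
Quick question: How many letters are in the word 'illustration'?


Spell out 'illustration' and number each letter: i(1), l(2), l(3), u(4), s(5), t(6), r(7), a(8), t(9), i(10), o(11), n(12). Total: 12 letters.

12


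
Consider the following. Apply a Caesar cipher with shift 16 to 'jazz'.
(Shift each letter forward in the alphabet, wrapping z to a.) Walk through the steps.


Shift each letter by 16: j -> z, a -> q, z -> p, z -> p. Result: 'zqpp'.

zqpp


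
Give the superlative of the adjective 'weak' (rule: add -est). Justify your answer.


Apply superlative formation (add -est): 'weak' -> 'weakest'.

weakest


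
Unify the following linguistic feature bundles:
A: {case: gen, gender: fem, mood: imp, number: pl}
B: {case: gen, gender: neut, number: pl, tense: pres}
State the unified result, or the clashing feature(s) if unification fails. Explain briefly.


Compare features:
case: A=gen vs B=gen -> unified: gen
gender: A=fem vs B=neut -> CLASH
mood: A=imp vs B=_ -> unified: imp
number: A=pl vs B=pl -> unified: pl
tense: A=_ vs B=pres -> unified: pres
Clash detected on feature 'gender' (fem vs neut); unification fails.

CLASH on 'gender' (fem vs neut)


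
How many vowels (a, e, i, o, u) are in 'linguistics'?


Vowels in 'linguistics': i, u, i, i = 4 vowels.

4


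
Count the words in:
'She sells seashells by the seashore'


Split into words: She | sells | seashells | by | the | seashore = 6 words.

6


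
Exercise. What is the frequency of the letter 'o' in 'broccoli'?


Letter 'o' in 'broccoli': found at position(s) 3, 6 = 2 occurrence(s).

2


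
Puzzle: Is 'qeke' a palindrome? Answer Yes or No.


Forward: 'qeke'
Reversed: 'ekeq'
They differ.

No


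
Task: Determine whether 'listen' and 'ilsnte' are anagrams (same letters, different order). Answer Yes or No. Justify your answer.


Sorted letters of 'listen': 'eilnst'
Sorted letters of 'ilsnte': 'eilnst'
They match.

Yes


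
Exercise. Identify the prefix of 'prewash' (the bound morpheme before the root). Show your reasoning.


The word 'prewash' = 'pre' (prefix) + 'wash' (root). The prefix is 'pre'.

pre


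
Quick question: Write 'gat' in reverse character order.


Reverse 'gat' character by character: 'tag'.

tag


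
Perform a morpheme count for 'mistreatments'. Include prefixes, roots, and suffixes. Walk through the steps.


Decomposition: mis- (prefix) + treat (root) + -ment (suffix) + -s (plural) = 4 morpheme(s)

4 morphemes


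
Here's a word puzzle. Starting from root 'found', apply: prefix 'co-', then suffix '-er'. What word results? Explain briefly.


Step 1: Add prefix 'co-' to 'found' = 'cofound'
Step 2: Add suffix '-er' to 'cofound' = 'cofounder'

cofounder


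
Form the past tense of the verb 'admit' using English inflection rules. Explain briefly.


Apply rule: Double final consonant and add -ed. 'admit' becomes 'admitted'.

admitted


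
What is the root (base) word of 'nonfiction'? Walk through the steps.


Remove prefix 'non' from 'nonfiction' to get root 'fiction'.

fiction


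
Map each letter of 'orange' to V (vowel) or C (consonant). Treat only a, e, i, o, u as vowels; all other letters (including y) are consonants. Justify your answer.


Letter mapping: o = V, r = C, a = V, n = C, g = C, e = V.

VCVCCV


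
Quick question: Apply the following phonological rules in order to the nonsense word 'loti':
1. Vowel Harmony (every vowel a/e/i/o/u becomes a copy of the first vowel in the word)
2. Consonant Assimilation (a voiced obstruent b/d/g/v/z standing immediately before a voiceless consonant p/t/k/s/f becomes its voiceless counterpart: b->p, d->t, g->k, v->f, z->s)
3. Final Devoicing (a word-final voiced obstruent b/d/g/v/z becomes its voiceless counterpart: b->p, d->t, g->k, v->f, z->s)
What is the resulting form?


Starting form: 'loti'
Rule 1: Vowel Harmony: all vowels become 'o' (matching first vowel). 'loti' -> 'loto'
Rule 2: Consonant Assimilation: no voiced obstruent (b/d/g/v/z) stands immediately before a voiceless consonant (p/t/k/s/f). No change.
Rule 3: Final Devoicing: the word ends in the vowel 'o', not a consonant. No change.
Final form: 'loto'

loto


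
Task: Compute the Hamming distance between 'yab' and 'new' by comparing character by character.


Alignment:
Position 1: 'y' vs 'n' = DIFFER
Position 2: 'a' vs 'e' = DIFFER
Position 3: 'b' vs 'w' = DIFFER
Total differences: 3

3


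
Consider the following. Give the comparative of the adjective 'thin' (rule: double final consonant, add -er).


Apply comparative formation (double final consonant, add -er): 'thin' -> 'thinner'.

thinner


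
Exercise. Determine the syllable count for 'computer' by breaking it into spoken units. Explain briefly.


Break 'computer' into syllables: com-pu-ter -> com | pu | ter = 3 syllables

3 syllables


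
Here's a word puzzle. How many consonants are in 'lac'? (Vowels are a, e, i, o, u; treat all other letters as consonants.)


Consonants in 'lac': l, c = 2 consonants.

2


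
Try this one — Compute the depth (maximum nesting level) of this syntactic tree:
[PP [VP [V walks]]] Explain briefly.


Count bracket nesting levels:
'[' at pos 0: depth = 1
'[' at pos 4: depth = 2
'[' at pos 8: depth = 3
Maximum depth reached: 3

3


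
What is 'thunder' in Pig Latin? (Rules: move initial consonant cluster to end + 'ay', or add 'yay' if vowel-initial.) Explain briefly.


'thunder': move consonant cluster 'th' to end and add 'ay': 'underthay'.

underthay


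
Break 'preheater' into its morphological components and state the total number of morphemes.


Step 1: Identify prefix: 'pre' (meaning: before)
Step 2: Identify root: 'heat'
Step 3: Identify suffix(es): 'er'
Decomposition: pre- (prefix: before) + heat (root) + -er (suffix: one who)
Total morphemes: 3

3 morphemes (pre- (prefix: before) + heat (root) + -er (suffix: one who))


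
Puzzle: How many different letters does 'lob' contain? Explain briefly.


Unique letters in 'lob': {b, l, o} = 3 distinct letters.

3


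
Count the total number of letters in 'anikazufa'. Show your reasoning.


Spell out 'anikazufa' and number each letter: a(1), n(2), i(3), k(4), a(5), z(6), u(7), f(8), a(9). Total: 9 letters.

9


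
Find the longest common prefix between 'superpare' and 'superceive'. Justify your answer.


Compare from the start: 5 characters match: 'super'. Mismatch at position 6: 'p' vs 'c'.

super


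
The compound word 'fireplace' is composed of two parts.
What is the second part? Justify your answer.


Split 'fireplace' into 'fire' + 'place'. The second part is 'place'.

place


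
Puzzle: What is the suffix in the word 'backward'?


The word 'backward' = 'back' (root) + '-ward' (suffix). The suffix is '-ward'.

ward


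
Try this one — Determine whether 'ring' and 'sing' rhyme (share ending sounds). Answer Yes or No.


Rime (stressed vowel + following sounds) of 'ring': -ing = /ɪŋ/
Rime of 'sing': -ing = /ɪŋ/
/ɪŋ/ and /ɪŋ/ are the same ending sound, so the words rhyme.

Yes


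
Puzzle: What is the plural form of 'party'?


Apply rule: Change -y to -ies (consonant + y). 'party' becomes 'parties'.

parties


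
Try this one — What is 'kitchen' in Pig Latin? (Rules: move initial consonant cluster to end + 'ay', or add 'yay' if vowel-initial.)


'kitchen': move consonant cluster 'k' to end and add 'ay': 'itchenkay'.

itchenkay
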